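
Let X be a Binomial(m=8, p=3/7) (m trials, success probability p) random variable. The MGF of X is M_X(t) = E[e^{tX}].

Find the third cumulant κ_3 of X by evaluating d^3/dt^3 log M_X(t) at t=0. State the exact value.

κ_3 = D^3[K](0) = 96/343

M_X(t) = (3*e^(t)/7 + 4/7)^8
K_X(t) = log M_X(t) = 8*log(3*e^(t)/7 + 4/7)
D^3[K](t) = (-288*e^(2*t) + 384*e^(t))/(27*e^(3*t) + 108*e^(2*t) + 144*e^(t) + 64)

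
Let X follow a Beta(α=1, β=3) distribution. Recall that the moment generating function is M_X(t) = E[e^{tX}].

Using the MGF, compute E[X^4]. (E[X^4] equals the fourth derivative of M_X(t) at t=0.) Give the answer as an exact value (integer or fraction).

E[X^4] = D^4[M](0) = 1/35

M_X(t) = ₁F₁(1; 4; t)
D^4[M](t) = ₁F₁(5; 8; t)/35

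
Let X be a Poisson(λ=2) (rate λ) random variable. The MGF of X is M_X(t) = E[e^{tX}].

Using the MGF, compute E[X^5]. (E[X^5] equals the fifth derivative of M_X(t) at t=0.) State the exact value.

M_X(t) = e^(2*e^(t) - 2)
M^(5)(t) = (32*e^(5*t)*e^(2*e^(t)) + 160*e^(4*t)*e^(2*e^(t)) + 200*e^(3*t)*e^(2*e^(t)) + 60*e^(2*t)*e^(2*e^(t)) + 2*e^(t)*e^(2*e^(t)))*e^(-2)

E[X^5] = M^(5)(0) = 454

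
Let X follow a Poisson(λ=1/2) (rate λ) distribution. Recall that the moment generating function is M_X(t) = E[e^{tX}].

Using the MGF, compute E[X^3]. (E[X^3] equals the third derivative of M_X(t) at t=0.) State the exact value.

E[X^3] = M′′′(0) = 11/8

M_X(t) = e^(e^(t)/2 - 1/2)
M′(t) = e^(-1/2)*e^(t)*e^(e^(t)/2)/2
M′′(t) = (e^(2*t)*e^(e^(t)/2) + 2*e^(t)*e^(e^(t)/2))*e^(-1/2)/4
M′′′(t) = (e^(3*t)*e^(e^(t)/2) + 6*e^(2*t)*e^(e^(t)/2) + 4*e^(t)*e^(e^(t)/2))*e^(-1/2)/8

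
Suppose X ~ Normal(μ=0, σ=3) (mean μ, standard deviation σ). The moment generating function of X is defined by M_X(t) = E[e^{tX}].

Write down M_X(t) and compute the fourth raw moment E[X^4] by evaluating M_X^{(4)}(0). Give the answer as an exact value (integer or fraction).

E[X^4] = M′′′′(0) = 243

M_X(t) = e^(9*t^2/2)
M′(t) = 9*t*e^(9*t^2/2)
M′′(t) = 81*t^2*e^(9*t^2/2) + 9*e^(9*t^2/2)
M′′′(t) = 729*t^3*e^(9*t^2/2) + 243*t*e^(9*t^2/2)
M′′′′(t) = 6561*t^4*e^(9*t^2/2) + 4374*t^2*e^(9*t^2/2) + 243*e^(9*t^2/2)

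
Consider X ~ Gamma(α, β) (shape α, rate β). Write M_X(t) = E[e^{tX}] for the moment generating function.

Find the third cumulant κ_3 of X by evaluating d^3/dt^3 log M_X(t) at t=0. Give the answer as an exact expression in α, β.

κ_3 = K′′′(0) = 2*α/β^3

M_X(t) = (β/(β - t))^α
K_X(t) = log M_X(t) = α*(log(β) - log(β - t))
K′(t) = -α/(-β + t)
K′′(t) = α/(β^2 - 2*β*t + t^2)
K′′′(t) = -2*α/(-β^3 + 3*β^2*t - 3*β*t^2 + t^3)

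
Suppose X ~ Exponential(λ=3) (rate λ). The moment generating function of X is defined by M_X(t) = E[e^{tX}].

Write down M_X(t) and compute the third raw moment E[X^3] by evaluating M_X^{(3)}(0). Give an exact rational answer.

E[X^3] = D^3[M](0) = 2/9

M_X(t) = 3/(3 - t)
D^3[M](t) = 18/(t^4 - 12*t^3 + 54*t^2 - 108*t + 81)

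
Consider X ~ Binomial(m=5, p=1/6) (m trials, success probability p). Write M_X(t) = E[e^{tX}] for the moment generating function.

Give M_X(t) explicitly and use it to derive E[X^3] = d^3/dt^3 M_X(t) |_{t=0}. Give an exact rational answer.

E[X^3] = D^3[M](0) = 25/9

M_X(t) = (e^(t)/6 + 5/6)^5
D^3[M](t) = 125*e^(5*t)/7776 + 50*e^(4*t)/243 + 125*e^(3*t)/144 + 625*e^(2*t)/486 + 3125*e^(t)/7776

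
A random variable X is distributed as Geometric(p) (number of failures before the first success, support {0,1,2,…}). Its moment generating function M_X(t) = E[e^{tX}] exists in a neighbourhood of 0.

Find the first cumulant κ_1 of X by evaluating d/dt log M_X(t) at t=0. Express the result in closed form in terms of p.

M_X(t) = p/(-(1 - p)*e^(t) + 1)
K_X(t) = log M_X(t) = log(p) - log(-(1 - p)*e^(t) + 1)
D[K](t) = (-p*e^(t) + e^(t))/(p*e^(t) - e^(t) + 1)

κ_1 = D[K](0) = (1 - p)/p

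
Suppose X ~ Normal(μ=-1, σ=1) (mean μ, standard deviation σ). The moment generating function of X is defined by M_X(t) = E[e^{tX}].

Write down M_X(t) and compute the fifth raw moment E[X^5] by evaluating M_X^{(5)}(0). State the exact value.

E[X^5] = D^5[M](0) = -26

M_X(t) = e^(t^2/2 - t)
D^5[M](t) = (t^5*e^(t^2/2) - 5*t^4*e^(t^2/2) + 20*t^3*e^(t^2/2) - 40*t^2*e^(t^2/2) + 50*t*e^(t^2/2) - 26*e^(t^2/2))*e^(-t)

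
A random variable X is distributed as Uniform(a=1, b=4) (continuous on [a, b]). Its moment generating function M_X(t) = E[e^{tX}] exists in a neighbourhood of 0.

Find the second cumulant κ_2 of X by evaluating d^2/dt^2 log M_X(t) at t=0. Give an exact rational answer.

κ_2 = D^2[K](0) = 3/4

M_X(t) = (e^(4*t) - e^(t))/(3*t)
K_X(t) = log M_X(t) = -log(t) + log(e^(4*t) - e^(t)) - log(3)
D^2[K](t) = (-9*t^2*e^(3*t) + e^(6*t) - 2*e^(3*t) + 1)/(t^2*e^(6*t) - 2*t^2*e^(3*t) + t^2)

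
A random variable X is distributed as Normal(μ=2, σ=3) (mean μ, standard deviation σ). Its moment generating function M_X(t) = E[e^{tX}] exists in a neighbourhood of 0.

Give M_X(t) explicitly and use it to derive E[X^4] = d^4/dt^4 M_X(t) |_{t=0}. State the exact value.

M_X(t) = e^(9*t^2/2 + 2*t)
M^(4)(t) = 6561*t^4*e^(2*t)*e^(9*t^2/2) + 5832*t^3*e^(2*t)*e^(9*t^2/2) + 6318*t^2*e^(2*t)*e^(9*t^2/2) + 2232*t*e^(2*t)*e^(9*t^2/2) + 475*e^(2*t)*e^(9*t^2/2)

E[X^4] = M^(4)(0) = 475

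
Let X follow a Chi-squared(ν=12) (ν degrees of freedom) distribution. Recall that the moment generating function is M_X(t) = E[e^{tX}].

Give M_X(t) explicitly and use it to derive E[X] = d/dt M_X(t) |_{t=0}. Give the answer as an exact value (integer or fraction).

E[X] = M^(1)(0) = 12

M_X(t) = (1 - 2*t)^(-6)
M^(1)(t) = -12/(128*t^7 - 448*t^6 + 672*t^5 - 560*t^4 + 280*t^3 - 84*t^2 + 14*t - 1)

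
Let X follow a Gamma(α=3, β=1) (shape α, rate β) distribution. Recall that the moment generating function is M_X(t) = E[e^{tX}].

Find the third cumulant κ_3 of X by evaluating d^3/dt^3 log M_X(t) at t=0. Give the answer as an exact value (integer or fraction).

κ_3 = K′′′(0) = 6

M_X(t) = (1 - t)^(-3)
K_X(t) = log M_X(t) = -3*log(1 - t)
K′(t) = -3/(t - 1)
K′′(t) = 3/(t^2 - 2*t + 1)
K′′′(t) = -6/(t^3 - 3*t^2 + 3*t - 1)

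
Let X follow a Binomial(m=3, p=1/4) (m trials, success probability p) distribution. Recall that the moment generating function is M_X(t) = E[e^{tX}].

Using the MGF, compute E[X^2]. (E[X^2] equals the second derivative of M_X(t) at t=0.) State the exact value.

E[X^2] = D^2[M](0) = 9/8

M_X(t) = (e^(t)/4 + 3/4)^3
D^2[M](t) = 9*e^(3*t)/64 + 9*e^(2*t)/16 + 27*e^(t)/64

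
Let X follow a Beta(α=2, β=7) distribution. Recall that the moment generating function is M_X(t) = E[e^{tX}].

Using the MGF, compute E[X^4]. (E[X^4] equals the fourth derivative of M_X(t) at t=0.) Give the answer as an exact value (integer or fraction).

E[X^4] = D^4[M](0) = 1/99

M_X(t) = ₁F₁(2; 9; t)
D^4[M](t) = ₁F₁(6; 13; t)/99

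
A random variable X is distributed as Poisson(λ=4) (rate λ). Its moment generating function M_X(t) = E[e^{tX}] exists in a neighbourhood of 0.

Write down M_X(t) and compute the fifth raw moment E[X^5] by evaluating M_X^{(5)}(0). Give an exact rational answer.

M_X(t) = e^(4*e^(t) - 4)
M′(t) = 4*e^(-4)*e^(t)*e^(4*e^(t))
M′′(t) = (16*e^(2*t)*e^(4*e^(t)) + 4*e^(t)*e^(4*e^(t)))*e^(-4)
M′′′(t) = (64*e^(3*t)*e^(4*e^(t)) + 48*e^(2*t)*e^(4*e^(t)) + 4*e^(t)*e^(4*e^(t)))*e^(-4)
M′′′′(t) = (256*e^(4*t)*e^(4*e^(t)) + 384*e^(3*t)*e^(4*e^(t)) + 112*e^(2*t)*e^(4*e^(t)) + 4*e^(t)*e^(4*e^(t)))*e^(-4)
M′′′′′(t) = (1024*e^(5*t)*e^(4*e^(t)) + 2560*e^(4*t)*e^(4*e^(t)) + 1600*e^(3*t)*e^(4*e^(t)) + 240*e^(2*t)*e^(4*e^(t)) + 4*e^(t)*e^(4*e^(t)))*e^(-4)

E[X^5] = M′′′′′(0) = 5428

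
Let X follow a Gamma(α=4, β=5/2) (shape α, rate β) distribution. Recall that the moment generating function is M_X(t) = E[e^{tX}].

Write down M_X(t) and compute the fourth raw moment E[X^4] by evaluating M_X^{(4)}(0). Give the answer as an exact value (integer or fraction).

M_X(t) = 625/(16*(5/2 - t)^4)
dM/dt = -5000/(32*t^5 - 400*t^4 + 2000*t^3 - 5000*t^2 + 6250*t - 3125)
d^2M/dt^2 = 50000/(64*t^6 - 960*t^5 + 6000*t^4 - 20000*t^3 + 37500*t^2 - 37500*t + 15625)
d^3M/dt^3 = -600000/(128*t^7 - 2240*t^6 + 16800*t^5 - 70000*t^4 + 175000*t^3 - 262500*t^2 + 218750*t - 78125)
d^4M/dt^4 = 8400000/(256*t^8 - 5120*t^7 + 44800*t^6 - 224000*t^5 + 700000*t^4 - 1400000*t^3 + 1750000*t^2 - 1250000*t + 390625)

E[X^4] = d^4M/dt^4 |_{t=0} = 2688/125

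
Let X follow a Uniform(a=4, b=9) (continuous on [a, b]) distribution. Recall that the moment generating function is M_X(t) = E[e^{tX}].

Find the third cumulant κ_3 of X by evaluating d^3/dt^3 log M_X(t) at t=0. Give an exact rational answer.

κ_3 = d^3K/dt^3 |_{t=0} = 0

M_X(t) = (e^(9*t) - e^(4*t))/(5*t)
K_X(t) = log M_X(t) = -log(t) + log(e^(9*t) - e^(4*t)) - log(5)
dK/dt = (9*t*e^(5*t) - 4*t - e^(5*t) + 1)/(t*e^(5*t) - t)
d^2K/dt^2 = (-25*t^2*e^(5*t) + e^(10*t) - 2*e^(5*t) + 1)/(t^2*e^(10*t) - 2*t^2*e^(5*t) + t^2)
d^3K/dt^3 = (125*t^3*e^(10*t) + 125*t^3*e^(5*t) - 2*e^(15*t) + 6*e^(10*t) - 6*e^(5*t) + 2)/(t^3*e^(15*t) - 3*t^3*e^(10*t) + 3*t^3*e^(5*t) - t^3)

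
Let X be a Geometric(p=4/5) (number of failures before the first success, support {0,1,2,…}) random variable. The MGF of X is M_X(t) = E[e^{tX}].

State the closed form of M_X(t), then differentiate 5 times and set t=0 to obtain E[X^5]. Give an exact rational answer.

M_X(t) = 4/(5*(1 - e^(t)/5))
D^5[M](t) = (4*e^(5*t) + 520*e^(4*t) + 6600*e^(3*t) + 13000*e^(2*t) + 2500*e^(t))/(e^(6*t) - 30*e^(5*t) + 375*e^(4*t) - 2500*e^(3*t) + 9375*e^(2*t) - 18750*e^(t) + 15625)

E[X^5] = D^5[M](0) = 707/128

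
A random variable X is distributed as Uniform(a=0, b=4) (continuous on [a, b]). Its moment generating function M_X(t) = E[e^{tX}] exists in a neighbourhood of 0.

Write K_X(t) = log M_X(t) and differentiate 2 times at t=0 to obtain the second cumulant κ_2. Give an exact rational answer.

κ_2 = D^2[K](0) = 4/3

M_X(t) = (e^(4*t) - 1)/(4*t)
K_X(t) = log M_X(t) = -log(t) + log(e^(4*t) - 1) - 2*log(2)
D^2[K](t) = (-16*t^2*e^(4*t) + e^(8*t) - 2*e^(4*t) + 1)/(t^2*e^(8*t) - 2*t^2*e^(4*t) + t^2)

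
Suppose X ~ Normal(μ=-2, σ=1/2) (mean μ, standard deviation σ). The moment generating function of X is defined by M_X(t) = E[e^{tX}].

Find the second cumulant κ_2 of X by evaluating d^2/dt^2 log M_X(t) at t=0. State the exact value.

κ_2 = K′′(0) = 1/4

M_X(t) = e^(t^2/8 - 2*t)
K_X(t) = log M_X(t) = t^2/8 - 2*t
K′(t) = t/4 - 2
K′′(t) = 1/4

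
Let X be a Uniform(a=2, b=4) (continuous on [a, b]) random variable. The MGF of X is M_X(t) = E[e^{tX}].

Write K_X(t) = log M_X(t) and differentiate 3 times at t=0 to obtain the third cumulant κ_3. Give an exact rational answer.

κ_3 = D^3[K](0) = 0

M_X(t) = (e^(4*t) - e^(2*t))/(2*t)
K_X(t) = log M_X(t) = -log(t) + log(e^(4*t) - e^(2*t)) - log(2)
D^3[K](t) = (8*t^3*e^(4*t) + 8*t^3*e^(2*t) - 2*e^(6*t) + 6*e^(4*t) - 6*e^(2*t) + 2)/(t^3*e^(6*t) - 3*t^3*e^(4*t) + 3*t^3*e^(2*t) - t^3)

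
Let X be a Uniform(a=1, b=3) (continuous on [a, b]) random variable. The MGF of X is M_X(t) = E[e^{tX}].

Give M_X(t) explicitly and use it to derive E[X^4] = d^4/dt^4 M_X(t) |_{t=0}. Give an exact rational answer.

E[X^4] = M′′′′(0) = 121/5

M_X(t) = (e^(3*t) - e^(t))/(2*t)
M′(t) = (3*t*e^(3*t) - t*e^(t) - e^(3*t) + e^(t))/(2*t^2)
M′′(t) = (9*t^2*e^(3*t) - t^2*e^(t) - 6*t*e^(3*t) + 2*t*e^(t) + 2*e^(3*t) - 2*e^(t))/(2*t^3)
M′′′(t) = (27*t^3*e^(3*t) - t^3*e^(t) - 27*t^2*e^(3*t) + 3*t^2*e^(t) + 18*t*e^(3*t) - 6*t*e^(t) - 6*e^(3*t) + 6*e^(t))/(2*t^4)
M′′′′(t) = (81*t^4*e^(3*t) - t^4*e^(t) - 108*t^3*e^(3*t) + 4*t^3*e^(t) + 108*t^2*e^(3*t) - 12*t^2*e^(t) - 72*t*e^(3*t) + 24*t*e^(t) + 24*e^(3*t) - 24*e^(t))/(2*t^5)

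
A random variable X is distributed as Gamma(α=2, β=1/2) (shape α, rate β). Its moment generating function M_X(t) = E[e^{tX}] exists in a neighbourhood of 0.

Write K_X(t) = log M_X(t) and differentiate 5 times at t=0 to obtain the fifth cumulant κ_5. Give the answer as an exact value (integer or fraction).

M_X(t) = 1/(4*(1/2 - t)^2)
K_X(t) = log M_X(t) = -2*log(1/2 - t) - 2*log(2)
K^(5)(t) = -1536/(32*t^5 - 80*t^4 + 80*t^3 - 40*t^2 + 10*t - 1)

κ_5 = K^(5)(0) = 1536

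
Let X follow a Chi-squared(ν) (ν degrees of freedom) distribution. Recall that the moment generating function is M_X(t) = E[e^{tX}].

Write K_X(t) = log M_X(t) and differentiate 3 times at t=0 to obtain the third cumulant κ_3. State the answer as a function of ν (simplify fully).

M_X(t) = (1 - 2*t)^(-ν/2)
K_X(t) = log M_X(t) = -ν*log(1 - 2*t)/2
K^(3)(t) = -8*ν/(8*t^3 - 12*t^2 + 6*t - 1)

κ_3 = K^(3)(0) = 8*ν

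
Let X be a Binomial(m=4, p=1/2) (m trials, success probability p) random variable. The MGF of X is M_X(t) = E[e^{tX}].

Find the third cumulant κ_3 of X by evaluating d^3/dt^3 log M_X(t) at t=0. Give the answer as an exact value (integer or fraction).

M_X(t) = (e^(t)/2 + 1/2)^4
K_X(t) = log M_X(t) = 4*log(e^(t)/2 + 1/2)
D^3[K](t) = (-4*e^(2*t) + 4*e^(t))/(e^(3*t) + 3*e^(2*t) + 3*e^(t) + 1)

κ_3 = D^3[K](0) = 0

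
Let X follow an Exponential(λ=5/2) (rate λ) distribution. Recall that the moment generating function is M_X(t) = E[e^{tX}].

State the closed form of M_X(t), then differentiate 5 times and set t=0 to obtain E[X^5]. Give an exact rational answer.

E[X^5] = D^5[M](0) = 768/625

M_X(t) = 5/(2*(5/2 - t))
D^5[M](t) = 19200/(64*t^6 - 960*t^5 + 6000*t^4 - 20000*t^3 + 37500*t^2 - 37500*t + 15625)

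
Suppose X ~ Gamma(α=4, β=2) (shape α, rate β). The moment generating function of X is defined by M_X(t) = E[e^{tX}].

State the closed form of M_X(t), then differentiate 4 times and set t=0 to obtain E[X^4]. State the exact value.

E[X^4] = M′′′′(0) = 105/2

M_X(t) = 16/(2 - t)^4
M′(t) = -64/(t^5 - 10*t^4 + 40*t^3 - 80*t^2 + 80*t - 32)
M′′(t) = 320/(t^6 - 12*t^5 + 60*t^4 - 160*t^3 + 240*t^2 - 192*t + 64)
M′′′(t) = -1920/(t^7 - 14*t^6 + 84*t^5 - 280*t^4 + 560*t^3 - 672*t^2 + 448*t - 128)
M′′′′(t) = 13440/(t^8 - 16*t^7 + 112*t^6 - 448*t^5 + 1120*t^4 - 1792*t^3 + 1792*t^2 - 1024*t + 256)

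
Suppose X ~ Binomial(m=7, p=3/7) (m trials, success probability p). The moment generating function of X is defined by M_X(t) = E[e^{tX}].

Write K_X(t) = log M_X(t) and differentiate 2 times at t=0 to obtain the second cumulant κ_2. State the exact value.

κ_2 = K^(2)(0) = 12/7

M_X(t) = (3*e^(t)/7 + 4/7)^7
K_X(t) = log M_X(t) = 7*log(3*e^(t)/7 + 4/7)
K^(2)(t) = 84*e^(t)/(9*e^(2*t) + 24*e^(t) + 16)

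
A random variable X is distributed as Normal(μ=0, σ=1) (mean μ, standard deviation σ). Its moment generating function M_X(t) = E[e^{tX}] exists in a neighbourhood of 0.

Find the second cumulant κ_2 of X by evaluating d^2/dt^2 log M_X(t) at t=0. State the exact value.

M_X(t) = e^(t^2/2)
K_X(t) = log M_X(t) = t^2/2
K^(2)(t) = 1

κ_2 = K^(2)(0) = 1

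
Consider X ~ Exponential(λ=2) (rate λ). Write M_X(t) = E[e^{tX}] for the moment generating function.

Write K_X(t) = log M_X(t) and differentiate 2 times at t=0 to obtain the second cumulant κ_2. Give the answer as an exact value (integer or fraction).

κ_2 = K′′(0) = 1/4

M_X(t) = 2/(2 - t)
K_X(t) = log M_X(t) = -log(2 - t) + log(2)
K′(t) = -1/(t - 2)
K′′(t) = 1/(t^2 - 4*t + 4)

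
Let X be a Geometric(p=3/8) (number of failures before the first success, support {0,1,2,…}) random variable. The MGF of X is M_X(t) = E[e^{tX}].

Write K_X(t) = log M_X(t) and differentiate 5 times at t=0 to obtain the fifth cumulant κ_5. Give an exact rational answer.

κ_5 = D^5[K](0) = 84760/81

M_X(t) = 3/(8*(1 - 5*e^(t)/8))
K_X(t) = log M_X(t) = -log(1 - 5*e^(t)/8) - 3*log(2) + log(3)
D^5[K](t) = (-5000*e^(4*t) - 88000*e^(3*t) - 140800*e^(2*t) - 20480*e^(t))/(3125*e^(5*t) - 25000*e^(4*t) + 80000*e^(3*t) - 128000*e^(2*t) + 102400*e^(t) - 32768)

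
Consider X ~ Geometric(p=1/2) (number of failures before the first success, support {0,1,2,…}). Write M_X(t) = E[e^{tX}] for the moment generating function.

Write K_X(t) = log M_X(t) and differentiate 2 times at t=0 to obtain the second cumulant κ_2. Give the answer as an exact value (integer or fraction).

κ_2 = d^2K/dt^2 |_{t=0} = 2

M_X(t) = 1/(2*(1 - e^(t)/2))
K_X(t) = log M_X(t) = -log(1 - e^(t)/2) - log(2)
dK/dt = -e^(t)/(e^(t) - 2)
d^2K/dt^2 = 2*e^(t)/(e^(2*t) - 4*e^(t) + 4)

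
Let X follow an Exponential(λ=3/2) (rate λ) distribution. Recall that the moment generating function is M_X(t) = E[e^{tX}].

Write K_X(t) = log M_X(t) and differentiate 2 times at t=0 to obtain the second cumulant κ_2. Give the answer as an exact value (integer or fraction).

M_X(t) = 3/(2*(3/2 - t))
K_X(t) = log M_X(t) = -log(3/2 - t) - log(2) + log(3)
dK/dt = -2/(2*t - 3)
d^2K/dt^2 = 4/(4*t^2 - 12*t + 9)

κ_2 = d^2K/dt^2 |_{t=0} = 4/9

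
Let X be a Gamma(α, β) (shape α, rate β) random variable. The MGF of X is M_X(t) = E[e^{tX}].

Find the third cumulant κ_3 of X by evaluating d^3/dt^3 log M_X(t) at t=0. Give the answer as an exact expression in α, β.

κ_3 = D^3[K](0) = 2*α/β^3

M_X(t) = (β/(β - t))^α
K_X(t) = log M_X(t) = α*(log(β) - log(β - t))
D^3[K](t) = -2*α/(-β^3 + 3*β^2*t - 3*β*t^2 + t^3)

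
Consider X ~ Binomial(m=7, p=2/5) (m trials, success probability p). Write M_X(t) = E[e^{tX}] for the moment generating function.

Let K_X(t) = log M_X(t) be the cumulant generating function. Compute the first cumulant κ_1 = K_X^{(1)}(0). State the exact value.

M_X(t) = (2*e^(t)/5 + 3/5)^7
K_X(t) = log M_X(t) = 7*log(2*e^(t)/5 + 3/5)
dK/dt = 14*e^(t)/(2*e^(t) + 3)

κ_1 = dK/dt |_{t=0} = 14/5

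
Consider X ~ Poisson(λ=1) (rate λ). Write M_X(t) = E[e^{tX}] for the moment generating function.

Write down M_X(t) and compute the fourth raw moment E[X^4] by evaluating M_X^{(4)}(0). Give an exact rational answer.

E[X^4] = M^(4)(0) = 15

M_X(t) = e^(e^(t) - 1)
M^(4)(t) = (e^(4*t)*e^(e^(t)) + 6*e^(3*t)*e^(e^(t)) + 7*e^(2*t)*e^(e^(t)) + e^(t)*e^(e^(t)))*e^(-1)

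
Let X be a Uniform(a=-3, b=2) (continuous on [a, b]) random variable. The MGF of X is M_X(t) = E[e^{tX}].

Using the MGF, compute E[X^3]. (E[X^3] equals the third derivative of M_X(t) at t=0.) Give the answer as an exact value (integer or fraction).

E[X^3] = M^(3)(0) = -13/4

M_X(t) = (e^(2*t) - e^(-3*t))/(5*t)
M^(3)(t) = (8*t^3*e^(5*t) + 27*t^3 - 12*t^2*e^(5*t) + 27*t^2 + 12*t*e^(5*t) + 18*t - 6*e^(5*t) + 6)*e^(-3*t)/(5*t^4)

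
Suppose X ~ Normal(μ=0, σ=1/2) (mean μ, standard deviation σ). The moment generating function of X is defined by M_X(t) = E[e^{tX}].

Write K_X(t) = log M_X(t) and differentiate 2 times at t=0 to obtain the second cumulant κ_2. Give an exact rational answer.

M_X(t) = e^(t^2/8)
K_X(t) = log M_X(t) = t^2/8
K^(2)(t) = 1/4

κ_2 = K^(2)(0) = 1/4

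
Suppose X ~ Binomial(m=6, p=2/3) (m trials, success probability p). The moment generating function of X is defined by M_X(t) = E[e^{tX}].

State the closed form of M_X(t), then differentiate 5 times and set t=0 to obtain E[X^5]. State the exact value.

M_X(t) = (2*e^(t)/3 + 1/3)^6
M^(5)(t) = 2048*e^(6*t)/3 + 200000*e^(5*t)/243 + 81920*e^(4*t)/243 + 160*e^(3*t)/3 + 640*e^(2*t)/243 + 4*e^(t)/243

E[X^5] = M^(5)(0) = 51268/27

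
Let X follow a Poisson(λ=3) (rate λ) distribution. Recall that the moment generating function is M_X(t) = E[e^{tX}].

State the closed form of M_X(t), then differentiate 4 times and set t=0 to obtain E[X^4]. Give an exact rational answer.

E[X^4] = M^(4)(0) = 309

M_X(t) = e^(3*e^(t) - 3)
M^(4)(t) = (81*e^(4*t)*e^(3*e^(t)) + 162*e^(3*t)*e^(3*e^(t)) + 63*e^(2*t)*e^(3*e^(t)) + 3*e^(t)*e^(3*e^(t)))*e^(-3)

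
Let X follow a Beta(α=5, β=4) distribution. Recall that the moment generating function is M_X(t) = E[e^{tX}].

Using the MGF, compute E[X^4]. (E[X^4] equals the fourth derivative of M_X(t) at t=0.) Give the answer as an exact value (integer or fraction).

E[X^4] = d^4M/dt^4 |_{t=0} = 14/99

M_X(t) = ₁F₁(5; 9; t)
dM/dt = 5*₁F₁(6; 10; t)/9
d^2M/dt^2 = ₁F₁(7; 11; t)/3
d^3M/dt^3 = 7*₁F₁(8; 12; t)/33
d^4M/dt^4 = 14*₁F₁(9; 13; t)/99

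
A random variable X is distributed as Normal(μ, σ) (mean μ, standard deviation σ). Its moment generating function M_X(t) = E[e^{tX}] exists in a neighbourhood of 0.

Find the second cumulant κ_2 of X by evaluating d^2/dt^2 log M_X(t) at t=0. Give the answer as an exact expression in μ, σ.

κ_2 = D^2[K](0) = σ^2

M_X(t) = e^(μ*t + σ^2*t^2/2)
K_X(t) = log M_X(t) = μ*t + σ^2*t^2/2
D^2[K](t) = σ^2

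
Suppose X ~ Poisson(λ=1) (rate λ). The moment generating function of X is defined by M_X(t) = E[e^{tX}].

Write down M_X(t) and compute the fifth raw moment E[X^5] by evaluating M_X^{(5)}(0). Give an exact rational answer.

M_X(t) = e^(e^(t) - 1)
M^(5)(t) = (e^(5*t)*e^(e^(t)) + 10*e^(4*t)*e^(e^(t)) + 25*e^(3*t)*e^(e^(t)) + 15*e^(2*t)*e^(e^(t)) + e^(t)*e^(e^(t)))*e^(-1)

E[X^5] = M^(5)(0) = 52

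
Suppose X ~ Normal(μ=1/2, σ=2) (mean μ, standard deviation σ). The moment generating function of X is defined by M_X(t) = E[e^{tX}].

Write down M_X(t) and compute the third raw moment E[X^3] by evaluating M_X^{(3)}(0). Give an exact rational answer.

M_X(t) = e^(2*t^2 + t/2)
D^3[M](t) = 64*t^3*e^(t/2)*e^(2*t^2) + 24*t^2*e^(t/2)*e^(2*t^2) + 51*t*e^(t/2)*e^(2*t^2) + 49*e^(t/2)*e^(2*t^2)/8

E[X^3] = D^3[M](0) = 49/8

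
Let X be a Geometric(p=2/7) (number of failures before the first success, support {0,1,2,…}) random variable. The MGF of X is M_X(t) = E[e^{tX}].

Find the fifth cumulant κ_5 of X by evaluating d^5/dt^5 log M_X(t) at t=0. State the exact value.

κ_5 = K^(5)(0) = 5565

M_X(t) = 2/(7*(1 - 5*e^(t)/7))
K_X(t) = log M_X(t) = -log(1 - 5*e^(t)/7) - log(7) + log(2)
K^(5)(t) = (-4375*e^(4*t) - 67375*e^(3*t) - 94325*e^(2*t) - 12005*e^(t))/(3125*e^(5*t) - 21875*e^(4*t) + 61250*e^(3*t) - 85750*e^(2*t) + 60025*e^(t) - 16807)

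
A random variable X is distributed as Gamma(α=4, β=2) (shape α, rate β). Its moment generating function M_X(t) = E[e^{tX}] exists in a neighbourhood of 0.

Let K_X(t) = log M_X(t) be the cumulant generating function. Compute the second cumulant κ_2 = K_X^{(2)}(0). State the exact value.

κ_2 = K′′(0) = 1

M_X(t) = 16/(2 - t)^4
K_X(t) = log M_X(t) = -4*log(2 - t) + 4*log(2)
K′(t) = -4/(t - 2)
K′′(t) = 4/(t^2 - 4*t + 4)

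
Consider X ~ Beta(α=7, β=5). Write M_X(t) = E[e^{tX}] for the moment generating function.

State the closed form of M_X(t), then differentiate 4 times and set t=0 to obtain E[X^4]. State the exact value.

M_X(t) = ₁F₁(7; 12; t)
dM/dt = 7*₁F₁(8; 13; t)/12
d^2M/dt^2 = 14*₁F₁(9; 14; t)/39
d^3M/dt^3 = 3*₁F₁(10; 15; t)/13
d^4M/dt^4 = 2*₁F₁(11; 16; t)/13

E[X^4] = d^4M/dt^4 |_{t=0} = 2/13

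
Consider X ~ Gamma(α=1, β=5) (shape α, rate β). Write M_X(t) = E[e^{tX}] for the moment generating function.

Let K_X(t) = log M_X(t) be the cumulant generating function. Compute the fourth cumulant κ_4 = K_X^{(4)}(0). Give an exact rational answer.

κ_4 = D^4[K](0) = 6/625

M_X(t) = 5/(5 - t)
K_X(t) = log M_X(t) = -log(5 - t) + log(5)
D^4[K](t) = 6/(t^4 - 20*t^3 + 150*t^2 - 500*t + 625)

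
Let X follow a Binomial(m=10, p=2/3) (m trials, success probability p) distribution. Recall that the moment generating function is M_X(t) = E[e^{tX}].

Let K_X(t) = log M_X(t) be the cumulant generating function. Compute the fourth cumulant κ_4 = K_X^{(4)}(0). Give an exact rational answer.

M_X(t) = (2*e^(t)/3 + 1/3)^10
K_X(t) = log M_X(t) = 10*log(2*e^(t)/3 + 1/3)
dK/dt = 20*e^(t)/(2*e^(t) + 1)
d^2K/dt^2 = 20*e^(t)/(4*e^(2*t) + 4*e^(t) + 1)
d^3K/dt^3 = (-40*e^(2*t) + 20*e^(t))/(8*e^(3*t) + 12*e^(2*t) + 6*e^(t) + 1)
d^4K/dt^4 = (80*e^(3*t) - 160*e^(2*t) + 20*e^(t))/(16*e^(4*t) + 32*e^(3*t) + 24*e^(2*t) + 8*e^(t) + 1)

κ_4 = d^4K/dt^4 |_{t=0} = -20/27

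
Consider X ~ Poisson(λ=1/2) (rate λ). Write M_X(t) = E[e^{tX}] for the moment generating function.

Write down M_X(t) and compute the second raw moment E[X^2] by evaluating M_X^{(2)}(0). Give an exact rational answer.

E[X^2] = D^2[M](0) = 3/4

M_X(t) = e^(e^(t)/2 - 1/2)
D^2[M](t) = (e^(2*t)*e^(e^(t)/2) + 2*e^(t)*e^(e^(t)/2))*e^(-1/2)/4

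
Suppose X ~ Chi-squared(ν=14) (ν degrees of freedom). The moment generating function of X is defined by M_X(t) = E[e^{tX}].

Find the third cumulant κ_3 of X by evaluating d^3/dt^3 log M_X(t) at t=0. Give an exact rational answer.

M_X(t) = (1 - 2*t)^(-7)
K_X(t) = log M_X(t) = -7*log(1 - 2*t)
K′(t) = -14/(2*t - 1)
K′′(t) = 28/(4*t^2 - 4*t + 1)
K′′′(t) = -112/(8*t^3 - 12*t^2 + 6*t - 1)

κ_3 = K′′′(0) = 112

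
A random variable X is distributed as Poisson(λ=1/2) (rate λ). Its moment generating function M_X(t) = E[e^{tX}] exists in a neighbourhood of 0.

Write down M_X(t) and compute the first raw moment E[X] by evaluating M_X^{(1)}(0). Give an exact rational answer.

E[X] = D[M](0) = 1/2

M_X(t) = e^(e^(t)/2 - 1/2)
D[M](t) = e^(-1/2)*e^(t)*e^(e^(t)/2)/2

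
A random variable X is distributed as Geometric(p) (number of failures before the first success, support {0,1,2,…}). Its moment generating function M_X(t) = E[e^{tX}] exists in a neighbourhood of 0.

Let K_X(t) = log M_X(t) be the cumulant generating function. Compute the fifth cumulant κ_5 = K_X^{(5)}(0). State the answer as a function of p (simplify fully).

M_X(t) = p/(-(1 - p)*e^(t) + 1)
K_X(t) = log M_X(t) = log(p) - log(-(1 - p)*e^(t) + 1)
K′(t) = (-p*e^(t) + e^(t))/(p*e^(t) - e^(t) + 1)
K′′(t) = (-p*e^(t) + e^(t))/(p^2*e^(2*t) - 2*p*e^(2*t) + 2*p*e^(t) + e^(2*t) - 2*e^(t) + 1)

κ_5 = K′′′′′(0) = (p^4 - 15*p^3 + 50*p^2 - 60*p + 24)/p^5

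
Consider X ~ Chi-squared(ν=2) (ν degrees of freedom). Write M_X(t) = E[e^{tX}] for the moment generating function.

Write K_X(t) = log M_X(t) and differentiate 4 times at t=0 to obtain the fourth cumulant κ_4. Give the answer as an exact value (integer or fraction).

M_X(t) = 1/(1 - 2*t)
K_X(t) = log M_X(t) = -log(1 - 2*t)
dK/dt = -2/(2*t - 1)
d^2K/dt^2 = 4/(4*t^2 - 4*t + 1)
d^3K/dt^3 = -16/(8*t^3 - 12*t^2 + 6*t - 1)
d^4K/dt^4 = 96/(16*t^4 - 32*t^3 + 24*t^2 - 8*t + 1)

κ_4 = d^4K/dt^4 |_{t=0} = 96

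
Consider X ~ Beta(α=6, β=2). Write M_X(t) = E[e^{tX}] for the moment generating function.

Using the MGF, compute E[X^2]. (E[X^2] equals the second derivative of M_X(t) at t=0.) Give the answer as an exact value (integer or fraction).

E[X^2] = M^(2)(0) = 7/12

M_X(t) = ₁F₁(6; 8; t)
M^(2)(t) = 7*₁F₁(8; 10; t)/12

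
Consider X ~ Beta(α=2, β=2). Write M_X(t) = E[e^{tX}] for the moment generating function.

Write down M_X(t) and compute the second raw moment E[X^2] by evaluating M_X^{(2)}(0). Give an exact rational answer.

E[X^2] = M′′(0) = 3/10

M_X(t) = ₁F₁(2; 4; t)
M′(t) = ₁F₁(3; 5; t)/2
M′′(t) = 3*₁F₁(4; 6; t)/10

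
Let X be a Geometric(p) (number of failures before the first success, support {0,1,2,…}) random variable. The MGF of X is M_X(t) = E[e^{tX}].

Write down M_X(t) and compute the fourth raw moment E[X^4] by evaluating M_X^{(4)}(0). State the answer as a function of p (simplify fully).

M_X(t) = p/(-(1 - p)*e^(t) + 1)

E[X^4] = D^4[M](0) = 1 - 15/p + 50/p^2 - 60/p^3 + 24/p^4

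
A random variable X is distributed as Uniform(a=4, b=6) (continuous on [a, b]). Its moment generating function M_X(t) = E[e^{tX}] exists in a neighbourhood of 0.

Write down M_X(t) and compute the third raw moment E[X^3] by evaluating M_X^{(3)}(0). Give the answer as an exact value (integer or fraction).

E[X^3] = d^3M/dt^3 |_{t=0} = 130

M_X(t) = (e^(6*t) - e^(4*t))/(2*t)
dM/dt = (6*t*e^(6*t) - 4*t*e^(4*t) - e^(6*t) + e^(4*t))/(2*t^2)
d^2M/dt^2 = (18*t^2*e^(6*t) - 8*t^2*e^(4*t) - 6*t*e^(6*t) + 4*t*e^(4*t) + e^(6*t) - e^(4*t))/t^3
d^3M/dt^3 = (108*t^3*e^(6*t) - 32*t^3*e^(4*t) - 54*t^2*e^(6*t) + 24*t^2*e^(4*t) + 18*t*e^(6*t) - 12*t*e^(4*t) - 3*e^(6*t) + 3*e^(4*t))/t^4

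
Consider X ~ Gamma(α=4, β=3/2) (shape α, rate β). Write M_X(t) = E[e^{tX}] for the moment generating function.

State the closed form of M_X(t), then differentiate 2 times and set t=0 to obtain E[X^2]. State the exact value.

M_X(t) = 81/(16*(3/2 - t)^4)
dM/dt = -648/(32*t^5 - 240*t^4 + 720*t^3 - 1080*t^2 + 810*t - 243)
d^2M/dt^2 = 6480/(64*t^6 - 576*t^5 + 2160*t^4 - 4320*t^3 + 4860*t^2 - 2916*t + 729)

E[X^2] = d^2M/dt^2 |_{t=0} = 80/9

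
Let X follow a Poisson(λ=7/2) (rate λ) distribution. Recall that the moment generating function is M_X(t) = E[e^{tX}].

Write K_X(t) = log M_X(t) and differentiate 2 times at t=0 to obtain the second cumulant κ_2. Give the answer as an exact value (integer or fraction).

κ_2 = K′′(0) = 7/2

M_X(t) = e^(7*e^(t)/2 - 7/2)
K_X(t) = log M_X(t) = 7*e^(t)/2 - 7/2
K′(t) = 7*e^(t)/2
K′′(t) = 7*e^(t)/2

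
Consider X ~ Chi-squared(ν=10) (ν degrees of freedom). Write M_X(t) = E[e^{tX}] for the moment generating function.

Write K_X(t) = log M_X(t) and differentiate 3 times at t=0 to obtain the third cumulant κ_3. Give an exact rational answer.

κ_3 = d^3K/dt^3 |_{t=0} = 80

M_X(t) = (1 - 2*t)^(-5)
K_X(t) = log M_X(t) = -5*log(1 - 2*t)
dK/dt = -10/(2*t - 1)
d^2K/dt^2 = 20/(4*t^2 - 4*t + 1)
d^3K/dt^3 = -80/(8*t^3 - 12*t^2 + 6*t - 1)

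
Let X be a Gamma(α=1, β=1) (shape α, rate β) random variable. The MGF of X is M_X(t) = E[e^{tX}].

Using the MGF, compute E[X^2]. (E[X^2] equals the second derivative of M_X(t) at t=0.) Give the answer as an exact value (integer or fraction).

M_X(t) = 1/(1 - t)
M′(t) = 1/(t^2 - 2*t + 1)
M′′(t) = -2/(t^3 - 3*t^2 + 3*t - 1)

E[X^2] = M′′(0) = 2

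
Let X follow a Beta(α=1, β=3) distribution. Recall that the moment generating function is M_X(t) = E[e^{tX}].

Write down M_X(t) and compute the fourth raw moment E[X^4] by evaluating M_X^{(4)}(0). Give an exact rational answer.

M_X(t) = ₁F₁(1; 4; t)
M′(t) = ₁F₁(2; 5; t)/4
M′′(t) = ₁F₁(3; 6; t)/10
M′′′(t) = ₁F₁(4; 7; t)/20
M′′′′(t) = ₁F₁(5; 8; t)/35

E[X^4] = M′′′′(0) = 1/35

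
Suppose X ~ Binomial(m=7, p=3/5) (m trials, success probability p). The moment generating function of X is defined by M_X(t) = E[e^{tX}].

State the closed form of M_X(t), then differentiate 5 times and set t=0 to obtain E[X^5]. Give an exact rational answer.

M_X(t) = (3*e^(t)/5 + 2/5)^7
M^(5)(t) = 36756909*e^(7*t)/78125 + 79361856*e^(6*t)/78125 + 20412*e^(5*t)/25 + 4644864*e^(4*t)/15625 + 734832*e^(3*t)/15625 + 193536*e^(2*t)/78125 + 1344*e^(t)/78125

E[X^5] = M^(5)(0) = 1655997/625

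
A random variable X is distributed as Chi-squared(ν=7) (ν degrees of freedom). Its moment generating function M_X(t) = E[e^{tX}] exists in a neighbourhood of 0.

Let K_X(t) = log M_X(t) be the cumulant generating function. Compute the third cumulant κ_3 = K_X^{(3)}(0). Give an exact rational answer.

M_X(t) = (1 - 2*t)^(-7/2)
K_X(t) = log M_X(t) = -7*log(1 - 2*t)/2
K′(t) = -7/(2*t - 1)
K′′(t) = 14/(4*t^2 - 4*t + 1)
K′′′(t) = -56/(8*t^3 - 12*t^2 + 6*t - 1)

κ_3 = K′′′(0) = 56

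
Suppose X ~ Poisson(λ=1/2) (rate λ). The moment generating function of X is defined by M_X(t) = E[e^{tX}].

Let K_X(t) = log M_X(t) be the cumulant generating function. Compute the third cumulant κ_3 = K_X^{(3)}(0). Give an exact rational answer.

M_X(t) = e^(e^(t)/2 - 1/2)
K_X(t) = log M_X(t) = e^(t)/2 - 1/2
K^(3)(t) = e^(t)/2

κ_3 = K^(3)(0) = 1/2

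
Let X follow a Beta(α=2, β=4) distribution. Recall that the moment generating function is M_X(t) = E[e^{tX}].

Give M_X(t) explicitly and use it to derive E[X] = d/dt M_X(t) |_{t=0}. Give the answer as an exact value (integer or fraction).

E[X] = M^(1)(0) = 1/3

M_X(t) = ₁F₁(2; 6; t)
M^(1)(t) = ₁F₁(3; 7; t)/3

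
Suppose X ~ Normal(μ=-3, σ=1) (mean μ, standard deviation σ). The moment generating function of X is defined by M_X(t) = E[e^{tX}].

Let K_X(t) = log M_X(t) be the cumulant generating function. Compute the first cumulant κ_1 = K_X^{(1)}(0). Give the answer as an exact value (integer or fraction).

κ_1 = K′(0) = -3

M_X(t) = e^(t^2/2 - 3*t)
K_X(t) = log M_X(t) = t^2/2 - 3*t
K′(t) = t - 3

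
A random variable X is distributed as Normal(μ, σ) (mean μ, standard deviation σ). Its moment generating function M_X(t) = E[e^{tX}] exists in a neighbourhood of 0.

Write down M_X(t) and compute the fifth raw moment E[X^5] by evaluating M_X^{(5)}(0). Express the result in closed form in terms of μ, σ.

M_X(t) = e^(μ*t + σ^2*t^2/2)

E[X^5] = D^5[M](0) = μ*(μ^4 + 10*μ^2*σ^2 + 15*σ^4)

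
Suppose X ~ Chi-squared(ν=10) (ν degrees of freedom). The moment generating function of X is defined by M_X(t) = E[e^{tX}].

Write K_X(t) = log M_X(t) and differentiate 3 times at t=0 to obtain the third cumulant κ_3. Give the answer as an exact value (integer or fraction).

M_X(t) = (1 - 2*t)^(-5)
K_X(t) = log M_X(t) = -5*log(1 - 2*t)
K^(3)(t) = -80/(8*t^3 - 12*t^2 + 6*t - 1)

κ_3 = K^(3)(0) = 80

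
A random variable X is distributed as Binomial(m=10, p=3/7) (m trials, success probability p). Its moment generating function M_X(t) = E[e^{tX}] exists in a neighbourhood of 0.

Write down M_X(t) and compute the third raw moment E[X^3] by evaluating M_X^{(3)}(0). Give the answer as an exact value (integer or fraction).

E[X^3] = M′′′(0) = 37920/343

M_X(t) = (3*e^(t)/7 + 4/7)^10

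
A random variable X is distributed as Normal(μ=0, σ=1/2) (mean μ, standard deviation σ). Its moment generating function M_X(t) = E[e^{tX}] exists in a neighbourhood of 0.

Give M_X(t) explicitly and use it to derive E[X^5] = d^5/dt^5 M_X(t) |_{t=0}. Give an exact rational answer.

E[X^5] = D^5[M](0) = 0

M_X(t) = e^(t^2/8)
D^5[M](t) = t^5*e^(t^2/8)/1024 + 5*t^3*e^(t^2/8)/128 + 15*t*e^(t^2/8)/64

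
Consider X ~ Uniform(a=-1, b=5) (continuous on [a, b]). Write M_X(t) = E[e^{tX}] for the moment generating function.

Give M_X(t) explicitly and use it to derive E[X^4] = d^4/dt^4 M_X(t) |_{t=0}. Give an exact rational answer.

M_X(t) = (e^(5*t) - e^(-t))/(6*t)
dM/dt = (5*t*e^(6*t) + t - e^(6*t) + 1)*e^(-t)/(6*t^2)
d^2M/dt^2 = (25*t^2*e^(6*t) - t^2 - 10*t*e^(6*t) - 2*t + 2*e^(6*t) - 2)*e^(-t)/(6*t^3)
d^3M/dt^3 = (125*t^3*e^(6*t) + t^3 - 75*t^2*e^(6*t) + 3*t^2 + 30*t*e^(6*t) + 6*t - 6*e^(6*t) + 6)*e^(-t)/(6*t^4)
d^4M/dt^4 = (625*t^4*e^(6*t) - t^4 - 500*t^3*e^(6*t) - 4*t^3 + 300*t^2*e^(6*t) - 12*t^2 - 120*t*e^(6*t) - 24*t + 24*e^(6*t) - 24)*e^(-t)/(6*t^5)

E[X^4] = d^4M/dt^4 |_{t=0} = 521/5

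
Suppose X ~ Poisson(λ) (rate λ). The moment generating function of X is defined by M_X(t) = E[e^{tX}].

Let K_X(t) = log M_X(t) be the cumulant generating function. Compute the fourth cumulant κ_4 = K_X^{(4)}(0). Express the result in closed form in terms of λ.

κ_4 = D^4[K](0) = λ

M_X(t) = e^(λ*(e^(t) - 1))
K_X(t) = log M_X(t) = λ*(e^(t) - 1)
D^4[K](t) = λ*e^(t)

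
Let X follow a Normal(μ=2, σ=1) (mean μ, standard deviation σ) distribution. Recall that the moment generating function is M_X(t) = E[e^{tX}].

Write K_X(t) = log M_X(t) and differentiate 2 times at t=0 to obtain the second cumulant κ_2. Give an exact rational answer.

κ_2 = D^2[K](0) = 1

M_X(t) = e^(t^2/2 + 2*t)
K_X(t) = log M_X(t) = t^2/2 + 2*t
D^2[K](t) = 1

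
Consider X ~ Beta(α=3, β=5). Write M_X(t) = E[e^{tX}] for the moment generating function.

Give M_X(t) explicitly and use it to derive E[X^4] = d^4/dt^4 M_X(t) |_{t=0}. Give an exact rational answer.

M_X(t) = ₁F₁(3; 8; t)
dM/dt = 3*₁F₁(4; 9; t)/8
d^2M/dt^2 = ₁F₁(5; 10; t)/6
d^3M/dt^3 = ₁F₁(6; 11; t)/12
d^4M/dt^4 = ₁F₁(7; 12; t)/22

E[X^4] = d^4M/dt^4 |_{t=0} = 1/22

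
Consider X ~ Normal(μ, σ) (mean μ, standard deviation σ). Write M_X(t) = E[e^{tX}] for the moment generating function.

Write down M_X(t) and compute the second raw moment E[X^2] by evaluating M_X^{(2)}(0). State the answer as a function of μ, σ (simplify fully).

M_X(t) = e^(μ*t + σ^2*t^2/2)
M′(t) = μ*e^(μ*t)*e^(σ^2*t^2/2) + σ^2*t*e^(μ*t)*e^(σ^2*t^2/2)
M′′(t) = μ^2*e^(μ*t)*e^(σ^2*t^2/2) + 2*μ*σ^2*t*e^(μ*t)*e^(σ^2*t^2/2) + σ^4*t^2*e^(μ*t)*e^(σ^2*t^2/2) + σ^2*e^(μ*t)*e^(σ^2*t^2/2)

E[X^2] = M′′(0) = μ^2 + σ^2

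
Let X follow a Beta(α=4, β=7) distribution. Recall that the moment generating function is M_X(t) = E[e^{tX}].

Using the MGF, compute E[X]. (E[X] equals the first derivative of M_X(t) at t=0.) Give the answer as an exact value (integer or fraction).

M_X(t) = ₁F₁(4; 11; t)
M^(1)(t) = 4*₁F₁(5; 12; t)/11

E[X] = M^(1)(0) = 4/11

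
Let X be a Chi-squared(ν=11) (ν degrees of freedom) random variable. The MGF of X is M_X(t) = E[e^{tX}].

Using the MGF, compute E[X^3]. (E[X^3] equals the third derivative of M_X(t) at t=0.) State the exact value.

M_X(t) = (1 - 2*t)^(-11/2)
dM/dt = 11/(64*t^6*√(1 - 2*t) - 192*t^5*√(1 - 2*t) + 240*t^4*√(1 - 2*t) - 160*t^3*√(1 - 2*t) + 60*t^2*√(1 - 2*t) - 12*t*√(1 - 2*t) + √(1 - 2*t))
d^2M/dt^2 = -143/(128*t^7*√(1 - 2*t) - 448*t^6*√(1 - 2*t) + 672*t^5*√(1 - 2*t) - 560*t^4*√(1 - 2*t) + 280*t^3*√(1 - 2*t) - 84*t^2*√(1 - 2*t) + 14*t*√(1 - 2*t) - √(1 - 2*t))

E[X^3] = d^3M/dt^3 |_{t=0} = 2145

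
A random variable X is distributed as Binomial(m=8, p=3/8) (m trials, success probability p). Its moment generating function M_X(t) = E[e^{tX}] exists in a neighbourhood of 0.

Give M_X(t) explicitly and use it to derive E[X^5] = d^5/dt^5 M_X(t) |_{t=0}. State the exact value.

M_X(t) = (3*e^(t)/8 + 5/8)^8

E[X^5] = D^5[M](0) = 484431/512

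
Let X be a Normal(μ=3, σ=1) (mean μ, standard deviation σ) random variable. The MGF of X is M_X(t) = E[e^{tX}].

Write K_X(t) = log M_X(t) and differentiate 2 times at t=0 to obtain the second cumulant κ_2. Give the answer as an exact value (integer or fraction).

M_X(t) = e^(t^2/2 + 3*t)
K_X(t) = log M_X(t) = t^2/2 + 3*t
K^(2)(t) = 1

κ_2 = K^(2)(0) = 1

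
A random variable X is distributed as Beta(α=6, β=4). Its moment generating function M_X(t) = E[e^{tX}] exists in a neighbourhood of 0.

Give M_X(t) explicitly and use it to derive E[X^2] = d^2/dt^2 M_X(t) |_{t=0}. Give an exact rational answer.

E[X^2] = M′′(0) = 21/55

M_X(t) = ₁F₁(6; 10; t)
M′(t) = 3*₁F₁(7; 11; t)/5
M′′(t) = 21*₁F₁(8; 12; t)/55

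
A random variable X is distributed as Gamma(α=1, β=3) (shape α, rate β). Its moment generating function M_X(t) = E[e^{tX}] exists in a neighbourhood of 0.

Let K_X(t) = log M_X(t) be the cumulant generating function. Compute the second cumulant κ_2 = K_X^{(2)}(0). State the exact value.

κ_2 = d^2K/dt^2 |_{t=0} = 1/9

M_X(t) = 3/(3 - t)
K_X(t) = log M_X(t) = -log(3 - t) + log(3)
dK/dt = -1/(t - 3)
d^2K/dt^2 = 1/(t^2 - 6*t + 9)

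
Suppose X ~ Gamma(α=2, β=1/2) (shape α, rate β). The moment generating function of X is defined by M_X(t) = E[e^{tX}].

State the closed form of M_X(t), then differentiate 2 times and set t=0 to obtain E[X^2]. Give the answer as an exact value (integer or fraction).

M_X(t) = 1/(4*(1/2 - t)^2)
dM/dt = -4/(8*t^3 - 12*t^2 + 6*t - 1)
d^2M/dt^2 = 24/(16*t^4 - 32*t^3 + 24*t^2 - 8*t + 1)

E[X^2] = d^2M/dt^2 |_{t=0} = 24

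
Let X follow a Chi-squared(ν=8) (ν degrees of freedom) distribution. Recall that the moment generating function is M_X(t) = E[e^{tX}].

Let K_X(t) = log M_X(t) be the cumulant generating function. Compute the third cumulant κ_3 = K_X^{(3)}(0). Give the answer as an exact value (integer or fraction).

κ_3 = K′′′(0) = 64

M_X(t) = (1 - 2*t)^(-4)
K_X(t) = log M_X(t) = -4*log(1 - 2*t)
K′(t) = -8/(2*t - 1)
K′′(t) = 16/(4*t^2 - 4*t + 1)
K′′′(t) = -64/(8*t^3 - 12*t^2 + 6*t - 1)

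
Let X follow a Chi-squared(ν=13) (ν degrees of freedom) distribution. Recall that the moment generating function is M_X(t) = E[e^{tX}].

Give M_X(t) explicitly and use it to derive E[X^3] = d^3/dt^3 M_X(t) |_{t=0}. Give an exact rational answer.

E[X^3] = M′′′(0) = 3315

M_X(t) = (1 - 2*t)^(-13/2)
M′(t) = -13/(128*t^7*√(1 - 2*t) - 448*t^6*√(1 - 2*t) + 672*t^5*√(1 - 2*t) - 560*t^4*√(1 - 2*t) + 280*t^3*√(1 - 2*t) - 84*t^2*√(1 - 2*t) + 14*t*√(1 - 2*t) - √(1 - 2*t))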